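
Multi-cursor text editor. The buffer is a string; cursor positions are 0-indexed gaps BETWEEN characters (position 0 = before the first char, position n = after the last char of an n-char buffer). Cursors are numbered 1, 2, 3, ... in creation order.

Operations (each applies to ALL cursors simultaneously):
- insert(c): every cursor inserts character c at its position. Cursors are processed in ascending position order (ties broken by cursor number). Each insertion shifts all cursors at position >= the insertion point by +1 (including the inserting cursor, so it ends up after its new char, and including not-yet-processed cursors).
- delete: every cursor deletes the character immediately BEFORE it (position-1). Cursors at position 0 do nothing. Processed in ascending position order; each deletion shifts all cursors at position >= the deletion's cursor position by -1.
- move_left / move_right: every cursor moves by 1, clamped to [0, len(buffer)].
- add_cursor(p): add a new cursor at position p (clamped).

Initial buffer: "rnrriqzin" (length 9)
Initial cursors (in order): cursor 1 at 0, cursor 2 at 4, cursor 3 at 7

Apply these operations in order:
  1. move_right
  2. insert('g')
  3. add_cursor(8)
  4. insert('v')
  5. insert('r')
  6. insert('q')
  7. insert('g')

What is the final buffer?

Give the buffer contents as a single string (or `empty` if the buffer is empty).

Answer: rgvrqgnrrigvrqgqvrqgzigvrqgn

Derivation:
After op 1 (move_right): buffer="rnrriqzin" (len 9), cursors c1@1 c2@5 c3@8, authorship .........
After op 2 (insert('g')): buffer="rgnrrigqzign" (len 12), cursors c1@2 c2@7 c3@11, authorship .1....2...3.
After op 3 (add_cursor(8)): buffer="rgnrrigqzign" (len 12), cursors c1@2 c2@7 c4@8 c3@11, authorship .1....2...3.
After op 4 (insert('v')): buffer="rgvnrrigvqvzigvn" (len 16), cursors c1@3 c2@9 c4@11 c3@15, authorship .11....22.4..33.
After op 5 (insert('r')): buffer="rgvrnrrigvrqvrzigvrn" (len 20), cursors c1@4 c2@11 c4@14 c3@19, authorship .111....222.44..333.
After op 6 (insert('q')): buffer="rgvrqnrrigvrqqvrqzigvrqn" (len 24), cursors c1@5 c2@13 c4@17 c3@23, authorship .1111....2222.444..3333.
After op 7 (insert('g')): buffer="rgvrqgnrrigvrqgqvrqgzigvrqgn" (len 28), cursors c1@6 c2@15 c4@20 c3@27, authorship .11111....22222.4444..33333.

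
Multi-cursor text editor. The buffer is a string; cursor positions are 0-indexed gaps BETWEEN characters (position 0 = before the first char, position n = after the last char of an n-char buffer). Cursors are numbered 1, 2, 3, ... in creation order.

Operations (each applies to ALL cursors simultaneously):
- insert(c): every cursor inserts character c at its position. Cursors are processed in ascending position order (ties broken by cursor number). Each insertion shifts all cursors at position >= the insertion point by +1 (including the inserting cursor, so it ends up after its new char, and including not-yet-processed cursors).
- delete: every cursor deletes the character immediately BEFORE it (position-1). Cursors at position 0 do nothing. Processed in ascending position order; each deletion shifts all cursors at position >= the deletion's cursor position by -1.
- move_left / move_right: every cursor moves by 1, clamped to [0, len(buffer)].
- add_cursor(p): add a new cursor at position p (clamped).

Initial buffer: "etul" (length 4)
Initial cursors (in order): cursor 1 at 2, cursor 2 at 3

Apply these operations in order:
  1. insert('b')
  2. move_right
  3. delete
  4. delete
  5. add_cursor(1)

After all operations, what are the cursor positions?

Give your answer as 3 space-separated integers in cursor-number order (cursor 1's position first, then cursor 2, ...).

After op 1 (insert('b')): buffer="etbubl" (len 6), cursors c1@3 c2@5, authorship ..1.2.
After op 2 (move_right): buffer="etbubl" (len 6), cursors c1@4 c2@6, authorship ..1.2.
After op 3 (delete): buffer="etbb" (len 4), cursors c1@3 c2@4, authorship ..12
After op 4 (delete): buffer="et" (len 2), cursors c1@2 c2@2, authorship ..
After op 5 (add_cursor(1)): buffer="et" (len 2), cursors c3@1 c1@2 c2@2, authorship ..

Answer: 2 2 1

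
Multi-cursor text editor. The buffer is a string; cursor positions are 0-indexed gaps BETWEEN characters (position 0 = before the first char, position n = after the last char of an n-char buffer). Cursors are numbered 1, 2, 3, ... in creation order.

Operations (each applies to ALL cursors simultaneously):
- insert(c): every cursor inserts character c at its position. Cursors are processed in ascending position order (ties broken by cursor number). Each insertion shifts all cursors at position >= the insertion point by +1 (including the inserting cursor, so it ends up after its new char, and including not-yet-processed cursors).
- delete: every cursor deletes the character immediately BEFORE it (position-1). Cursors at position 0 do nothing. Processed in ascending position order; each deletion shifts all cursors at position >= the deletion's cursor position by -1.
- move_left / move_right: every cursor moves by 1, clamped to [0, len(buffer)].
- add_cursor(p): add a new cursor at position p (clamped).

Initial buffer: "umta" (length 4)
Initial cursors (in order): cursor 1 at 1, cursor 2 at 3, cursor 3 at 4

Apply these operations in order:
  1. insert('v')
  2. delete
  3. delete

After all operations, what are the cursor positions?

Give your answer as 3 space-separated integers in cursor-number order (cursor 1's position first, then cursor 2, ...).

Answer: 0 1 1

Derivation:
After op 1 (insert('v')): buffer="uvmtvav" (len 7), cursors c1@2 c2@5 c3@7, authorship .1..2.3
After op 2 (delete): buffer="umta" (len 4), cursors c1@1 c2@3 c3@4, authorship ....
After op 3 (delete): buffer="m" (len 1), cursors c1@0 c2@1 c3@1, authorship .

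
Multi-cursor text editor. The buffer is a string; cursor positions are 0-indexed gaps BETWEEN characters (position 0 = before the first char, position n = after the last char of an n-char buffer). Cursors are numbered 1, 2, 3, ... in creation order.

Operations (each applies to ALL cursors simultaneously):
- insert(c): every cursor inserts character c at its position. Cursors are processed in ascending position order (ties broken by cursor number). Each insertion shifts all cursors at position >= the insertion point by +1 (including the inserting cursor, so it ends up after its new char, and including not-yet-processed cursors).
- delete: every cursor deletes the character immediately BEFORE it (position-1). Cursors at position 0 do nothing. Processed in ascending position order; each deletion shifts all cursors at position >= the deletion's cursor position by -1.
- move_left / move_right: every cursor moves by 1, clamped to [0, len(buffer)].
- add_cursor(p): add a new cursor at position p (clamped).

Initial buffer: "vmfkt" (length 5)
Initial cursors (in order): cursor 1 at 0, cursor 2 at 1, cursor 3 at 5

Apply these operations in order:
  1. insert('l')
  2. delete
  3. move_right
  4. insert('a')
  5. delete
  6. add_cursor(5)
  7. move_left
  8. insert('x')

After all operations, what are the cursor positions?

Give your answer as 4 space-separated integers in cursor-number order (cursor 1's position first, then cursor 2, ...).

Answer: 1 3 8 8

Derivation:
After op 1 (insert('l')): buffer="lvlmfktl" (len 8), cursors c1@1 c2@3 c3@8, authorship 1.2....3
After op 2 (delete): buffer="vmfkt" (len 5), cursors c1@0 c2@1 c3@5, authorship .....
After op 3 (move_right): buffer="vmfkt" (len 5), cursors c1@1 c2@2 c3@5, authorship .....
After op 4 (insert('a')): buffer="vamafkta" (len 8), cursors c1@2 c2@4 c3@8, authorship .1.2...3
After op 5 (delete): buffer="vmfkt" (len 5), cursors c1@1 c2@2 c3@5, authorship .....
After op 6 (add_cursor(5)): buffer="vmfkt" (len 5), cursors c1@1 c2@2 c3@5 c4@5, authorship .....
After op 7 (move_left): buffer="vmfkt" (len 5), cursors c1@0 c2@1 c3@4 c4@4, authorship .....
After op 8 (insert('x')): buffer="xvxmfkxxt" (len 9), cursors c1@1 c2@3 c3@8 c4@8, authorship 1.2...34.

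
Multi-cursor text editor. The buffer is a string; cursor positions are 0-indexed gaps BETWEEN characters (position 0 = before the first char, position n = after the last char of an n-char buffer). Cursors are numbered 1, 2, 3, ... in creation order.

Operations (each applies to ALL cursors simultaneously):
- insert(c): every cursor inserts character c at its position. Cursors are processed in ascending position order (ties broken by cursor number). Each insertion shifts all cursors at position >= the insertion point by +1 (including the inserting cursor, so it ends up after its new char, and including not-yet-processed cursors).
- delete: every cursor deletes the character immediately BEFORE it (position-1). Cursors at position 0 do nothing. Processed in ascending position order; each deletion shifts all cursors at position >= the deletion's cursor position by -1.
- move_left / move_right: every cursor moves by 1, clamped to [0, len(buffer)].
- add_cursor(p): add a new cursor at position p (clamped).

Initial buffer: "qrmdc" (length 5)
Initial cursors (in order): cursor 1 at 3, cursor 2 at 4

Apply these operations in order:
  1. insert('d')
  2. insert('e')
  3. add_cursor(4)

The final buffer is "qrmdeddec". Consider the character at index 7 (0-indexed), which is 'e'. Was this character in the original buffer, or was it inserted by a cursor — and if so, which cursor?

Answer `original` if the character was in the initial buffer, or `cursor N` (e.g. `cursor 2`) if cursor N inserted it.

After op 1 (insert('d')): buffer="qrmdddc" (len 7), cursors c1@4 c2@6, authorship ...1.2.
After op 2 (insert('e')): buffer="qrmdeddec" (len 9), cursors c1@5 c2@8, authorship ...11.22.
After op 3 (add_cursor(4)): buffer="qrmdeddec" (len 9), cursors c3@4 c1@5 c2@8, authorship ...11.22.
Authorship (.=original, N=cursor N): . . . 1 1 . 2 2 .
Index 7: author = 2

Answer: cursor 2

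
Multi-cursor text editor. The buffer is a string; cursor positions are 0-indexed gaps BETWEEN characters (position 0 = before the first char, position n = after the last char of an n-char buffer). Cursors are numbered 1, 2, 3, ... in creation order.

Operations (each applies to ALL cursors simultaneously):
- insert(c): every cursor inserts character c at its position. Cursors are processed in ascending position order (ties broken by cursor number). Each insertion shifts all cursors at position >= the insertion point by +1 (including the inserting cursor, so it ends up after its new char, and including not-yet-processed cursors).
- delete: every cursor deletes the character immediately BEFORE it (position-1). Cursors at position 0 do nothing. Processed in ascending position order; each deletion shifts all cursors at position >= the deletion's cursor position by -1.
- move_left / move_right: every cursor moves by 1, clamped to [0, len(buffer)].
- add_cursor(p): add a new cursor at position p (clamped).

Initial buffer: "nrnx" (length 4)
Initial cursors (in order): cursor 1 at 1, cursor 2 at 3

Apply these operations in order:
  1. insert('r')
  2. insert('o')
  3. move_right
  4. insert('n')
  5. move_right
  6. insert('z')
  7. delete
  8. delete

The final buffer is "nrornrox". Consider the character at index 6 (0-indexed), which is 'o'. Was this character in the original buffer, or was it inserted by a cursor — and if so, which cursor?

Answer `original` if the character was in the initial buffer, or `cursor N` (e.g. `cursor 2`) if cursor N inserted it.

Answer: cursor 2

Derivation:
After op 1 (insert('r')): buffer="nrrnrx" (len 6), cursors c1@2 c2@5, authorship .1..2.
After op 2 (insert('o')): buffer="nrornrox" (len 8), cursors c1@3 c2@7, authorship .11..22.
After op 3 (move_right): buffer="nrornrox" (len 8), cursors c1@4 c2@8, authorship .11..22.
After op 4 (insert('n')): buffer="nrornnroxn" (len 10), cursors c1@5 c2@10, authorship .11.1.22.2
After op 5 (move_right): buffer="nrornnroxn" (len 10), cursors c1@6 c2@10, authorship .11.1.22.2
After op 6 (insert('z')): buffer="nrornnzroxnz" (len 12), cursors c1@7 c2@12, authorship .11.1.122.22
After op 7 (delete): buffer="nrornnroxn" (len 10), cursors c1@6 c2@10, authorship .11.1.22.2
After op 8 (delete): buffer="nrornrox" (len 8), cursors c1@5 c2@8, authorship .11.122.
Authorship (.=original, N=cursor N): . 1 1 . 1 2 2 .
Index 6: author = 2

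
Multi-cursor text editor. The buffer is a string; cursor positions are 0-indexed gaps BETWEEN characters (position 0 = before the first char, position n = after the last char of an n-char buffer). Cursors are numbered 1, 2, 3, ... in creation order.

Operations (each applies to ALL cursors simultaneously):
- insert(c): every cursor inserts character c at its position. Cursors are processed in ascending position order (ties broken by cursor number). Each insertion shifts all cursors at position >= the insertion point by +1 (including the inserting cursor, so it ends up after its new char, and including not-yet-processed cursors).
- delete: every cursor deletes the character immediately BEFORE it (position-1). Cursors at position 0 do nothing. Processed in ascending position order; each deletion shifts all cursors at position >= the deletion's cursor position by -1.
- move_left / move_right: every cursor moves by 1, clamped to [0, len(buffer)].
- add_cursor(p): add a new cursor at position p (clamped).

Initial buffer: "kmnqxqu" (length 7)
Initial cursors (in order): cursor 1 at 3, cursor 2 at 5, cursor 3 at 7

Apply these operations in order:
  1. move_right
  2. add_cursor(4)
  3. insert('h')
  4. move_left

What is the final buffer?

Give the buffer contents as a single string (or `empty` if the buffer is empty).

After op 1 (move_right): buffer="kmnqxqu" (len 7), cursors c1@4 c2@6 c3@7, authorship .......
After op 2 (add_cursor(4)): buffer="kmnqxqu" (len 7), cursors c1@4 c4@4 c2@6 c3@7, authorship .......
After op 3 (insert('h')): buffer="kmnqhhxqhuh" (len 11), cursors c1@6 c4@6 c2@9 c3@11, authorship ....14..2.3
After op 4 (move_left): buffer="kmnqhhxqhuh" (len 11), cursors c1@5 c4@5 c2@8 c3@10, authorship ....14..2.3

Answer: kmnqhhxqhuh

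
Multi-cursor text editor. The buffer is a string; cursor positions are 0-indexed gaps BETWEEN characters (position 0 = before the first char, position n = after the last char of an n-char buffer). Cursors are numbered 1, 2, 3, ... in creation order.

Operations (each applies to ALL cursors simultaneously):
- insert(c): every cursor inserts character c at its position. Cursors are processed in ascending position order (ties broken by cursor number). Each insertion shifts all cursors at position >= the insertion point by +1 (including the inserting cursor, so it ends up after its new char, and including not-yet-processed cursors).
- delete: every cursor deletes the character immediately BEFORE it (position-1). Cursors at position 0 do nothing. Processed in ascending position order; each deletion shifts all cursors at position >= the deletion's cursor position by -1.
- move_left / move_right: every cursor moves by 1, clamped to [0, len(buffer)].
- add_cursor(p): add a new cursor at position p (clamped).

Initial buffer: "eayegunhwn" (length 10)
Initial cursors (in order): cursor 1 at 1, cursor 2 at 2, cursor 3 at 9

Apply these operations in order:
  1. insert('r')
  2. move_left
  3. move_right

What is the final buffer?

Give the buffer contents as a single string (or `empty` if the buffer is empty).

After op 1 (insert('r')): buffer="eraryegunhwrn" (len 13), cursors c1@2 c2@4 c3@12, authorship .1.2.......3.
After op 2 (move_left): buffer="eraryegunhwrn" (len 13), cursors c1@1 c2@3 c3@11, authorship .1.2.......3.
After op 3 (move_right): buffer="eraryegunhwrn" (len 13), cursors c1@2 c2@4 c3@12, authorship .1.2.......3.

Answer: eraryegunhwrn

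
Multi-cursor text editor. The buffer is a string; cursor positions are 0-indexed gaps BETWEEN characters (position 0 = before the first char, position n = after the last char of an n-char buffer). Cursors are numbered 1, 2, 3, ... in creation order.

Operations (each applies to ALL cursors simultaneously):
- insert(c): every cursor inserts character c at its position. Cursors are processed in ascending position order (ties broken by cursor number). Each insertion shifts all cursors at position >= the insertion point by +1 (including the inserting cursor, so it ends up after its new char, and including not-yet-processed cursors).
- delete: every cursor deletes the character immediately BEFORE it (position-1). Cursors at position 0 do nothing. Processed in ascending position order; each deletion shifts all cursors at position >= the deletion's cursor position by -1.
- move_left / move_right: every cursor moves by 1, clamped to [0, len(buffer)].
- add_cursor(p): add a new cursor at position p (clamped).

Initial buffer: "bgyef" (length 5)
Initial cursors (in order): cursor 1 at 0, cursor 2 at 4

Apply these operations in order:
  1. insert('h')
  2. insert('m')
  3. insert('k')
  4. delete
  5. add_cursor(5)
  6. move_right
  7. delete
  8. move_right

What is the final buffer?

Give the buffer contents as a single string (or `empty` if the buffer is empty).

Answer: hmgyhm

Derivation:
After op 1 (insert('h')): buffer="hbgyehf" (len 7), cursors c1@1 c2@6, authorship 1....2.
After op 2 (insert('m')): buffer="hmbgyehmf" (len 9), cursors c1@2 c2@8, authorship 11....22.
After op 3 (insert('k')): buffer="hmkbgyehmkf" (len 11), cursors c1@3 c2@10, authorship 111....222.
After op 4 (delete): buffer="hmbgyehmf" (len 9), cursors c1@2 c2@8, authorship 11....22.
After op 5 (add_cursor(5)): buffer="hmbgyehmf" (len 9), cursors c1@2 c3@5 c2@8, authorship 11....22.
After op 6 (move_right): buffer="hmbgyehmf" (len 9), cursors c1@3 c3@6 c2@9, authorship 11....22.
After op 7 (delete): buffer="hmgyhm" (len 6), cursors c1@2 c3@4 c2@6, authorship 11..22
After op 8 (move_right): buffer="hmgyhm" (len 6), cursors c1@3 c3@5 c2@6, authorship 11..22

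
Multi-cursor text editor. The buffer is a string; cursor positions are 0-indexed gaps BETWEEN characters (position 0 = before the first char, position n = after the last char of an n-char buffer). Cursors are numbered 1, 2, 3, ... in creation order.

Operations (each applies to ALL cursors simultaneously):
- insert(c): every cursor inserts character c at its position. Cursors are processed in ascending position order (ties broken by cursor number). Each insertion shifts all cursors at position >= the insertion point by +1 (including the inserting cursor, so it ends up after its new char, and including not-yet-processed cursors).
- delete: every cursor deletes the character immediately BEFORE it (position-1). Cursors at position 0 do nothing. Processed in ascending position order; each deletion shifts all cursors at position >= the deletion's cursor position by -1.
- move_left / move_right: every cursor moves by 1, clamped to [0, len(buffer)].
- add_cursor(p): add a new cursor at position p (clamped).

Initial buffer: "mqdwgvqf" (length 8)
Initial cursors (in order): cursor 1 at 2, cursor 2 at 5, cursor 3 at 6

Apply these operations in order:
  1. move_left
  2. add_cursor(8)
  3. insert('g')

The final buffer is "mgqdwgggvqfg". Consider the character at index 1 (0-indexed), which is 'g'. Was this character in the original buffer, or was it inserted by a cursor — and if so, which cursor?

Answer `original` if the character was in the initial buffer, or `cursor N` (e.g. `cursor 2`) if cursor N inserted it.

After op 1 (move_left): buffer="mqdwgvqf" (len 8), cursors c1@1 c2@4 c3@5, authorship ........
After op 2 (add_cursor(8)): buffer="mqdwgvqf" (len 8), cursors c1@1 c2@4 c3@5 c4@8, authorship ........
After op 3 (insert('g')): buffer="mgqdwgggvqfg" (len 12), cursors c1@2 c2@6 c3@8 c4@12, authorship .1...2.3...4
Authorship (.=original, N=cursor N): . 1 . . . 2 . 3 . . . 4
Index 1: author = 1

Answer: cursor 1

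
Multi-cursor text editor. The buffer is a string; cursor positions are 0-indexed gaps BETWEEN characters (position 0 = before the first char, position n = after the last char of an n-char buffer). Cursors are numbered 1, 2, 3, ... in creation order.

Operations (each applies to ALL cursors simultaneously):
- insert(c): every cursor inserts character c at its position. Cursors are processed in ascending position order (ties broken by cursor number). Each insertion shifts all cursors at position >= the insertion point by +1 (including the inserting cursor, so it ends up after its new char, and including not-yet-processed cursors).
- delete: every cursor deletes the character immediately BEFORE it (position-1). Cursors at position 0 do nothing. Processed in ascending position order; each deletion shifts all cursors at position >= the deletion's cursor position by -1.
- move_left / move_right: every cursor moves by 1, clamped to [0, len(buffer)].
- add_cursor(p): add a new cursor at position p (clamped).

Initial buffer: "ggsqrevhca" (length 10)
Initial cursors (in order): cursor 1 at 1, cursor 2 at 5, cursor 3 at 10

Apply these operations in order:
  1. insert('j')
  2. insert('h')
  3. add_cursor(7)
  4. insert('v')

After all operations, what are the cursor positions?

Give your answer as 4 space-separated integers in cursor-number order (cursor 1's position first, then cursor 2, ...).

After op 1 (insert('j')): buffer="gjgsqrjevhcaj" (len 13), cursors c1@2 c2@7 c3@13, authorship .1....2.....3
After op 2 (insert('h')): buffer="gjhgsqrjhevhcajh" (len 16), cursors c1@3 c2@9 c3@16, authorship .11....22.....33
After op 3 (add_cursor(7)): buffer="gjhgsqrjhevhcajh" (len 16), cursors c1@3 c4@7 c2@9 c3@16, authorship .11....22.....33
After op 4 (insert('v')): buffer="gjhvgsqrvjhvevhcajhv" (len 20), cursors c1@4 c4@9 c2@12 c3@20, authorship .111....4222.....333

Answer: 4 12 20 9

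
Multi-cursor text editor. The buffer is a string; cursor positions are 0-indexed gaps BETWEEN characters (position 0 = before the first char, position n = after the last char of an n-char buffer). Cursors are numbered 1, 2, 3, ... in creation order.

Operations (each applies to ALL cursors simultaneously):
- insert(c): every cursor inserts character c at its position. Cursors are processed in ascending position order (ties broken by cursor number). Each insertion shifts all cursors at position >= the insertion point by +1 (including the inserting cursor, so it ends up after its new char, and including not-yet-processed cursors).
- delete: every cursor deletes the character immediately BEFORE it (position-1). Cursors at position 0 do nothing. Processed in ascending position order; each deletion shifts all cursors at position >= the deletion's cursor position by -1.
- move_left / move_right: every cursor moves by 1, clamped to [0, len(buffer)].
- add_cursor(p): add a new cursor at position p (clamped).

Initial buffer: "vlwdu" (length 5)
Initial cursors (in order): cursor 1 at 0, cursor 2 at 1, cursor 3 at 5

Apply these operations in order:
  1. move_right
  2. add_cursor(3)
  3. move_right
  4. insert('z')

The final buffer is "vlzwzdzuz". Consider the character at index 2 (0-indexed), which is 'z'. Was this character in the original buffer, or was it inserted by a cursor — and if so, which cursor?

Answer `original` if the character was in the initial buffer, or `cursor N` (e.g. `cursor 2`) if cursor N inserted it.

Answer: cursor 1

Derivation:
After op 1 (move_right): buffer="vlwdu" (len 5), cursors c1@1 c2@2 c3@5, authorship .....
After op 2 (add_cursor(3)): buffer="vlwdu" (len 5), cursors c1@1 c2@2 c4@3 c3@5, authorship .....
After op 3 (move_right): buffer="vlwdu" (len 5), cursors c1@2 c2@3 c4@4 c3@5, authorship .....
After op 4 (insert('z')): buffer="vlzwzdzuz" (len 9), cursors c1@3 c2@5 c4@7 c3@9, authorship ..1.2.4.3
Authorship (.=original, N=cursor N): . . 1 . 2 . 4 . 3
Index 2: author = 1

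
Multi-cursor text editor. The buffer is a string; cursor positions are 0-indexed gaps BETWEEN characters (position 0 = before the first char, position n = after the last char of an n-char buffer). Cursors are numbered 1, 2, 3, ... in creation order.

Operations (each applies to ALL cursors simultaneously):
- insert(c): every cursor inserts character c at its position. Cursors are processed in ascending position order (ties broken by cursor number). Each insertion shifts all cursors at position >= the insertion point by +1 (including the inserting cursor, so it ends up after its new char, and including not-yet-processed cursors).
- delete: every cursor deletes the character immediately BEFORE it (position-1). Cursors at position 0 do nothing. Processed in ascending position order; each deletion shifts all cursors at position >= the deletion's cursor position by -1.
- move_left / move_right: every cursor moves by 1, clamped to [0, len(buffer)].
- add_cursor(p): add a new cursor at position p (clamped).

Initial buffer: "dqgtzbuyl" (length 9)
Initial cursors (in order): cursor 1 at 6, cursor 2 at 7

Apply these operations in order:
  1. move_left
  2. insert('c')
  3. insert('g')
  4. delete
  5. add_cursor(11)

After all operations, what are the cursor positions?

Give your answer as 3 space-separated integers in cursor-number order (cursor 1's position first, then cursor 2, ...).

Answer: 6 8 11

Derivation:
After op 1 (move_left): buffer="dqgtzbuyl" (len 9), cursors c1@5 c2@6, authorship .........
After op 2 (insert('c')): buffer="dqgtzcbcuyl" (len 11), cursors c1@6 c2@8, authorship .....1.2...
After op 3 (insert('g')): buffer="dqgtzcgbcguyl" (len 13), cursors c1@7 c2@10, authorship .....11.22...
After op 4 (delete): buffer="dqgtzcbcuyl" (len 11), cursors c1@6 c2@8, authorship .....1.2...
After op 5 (add_cursor(11)): buffer="dqgtzcbcuyl" (len 11), cursors c1@6 c2@8 c3@11, authorship .....1.2...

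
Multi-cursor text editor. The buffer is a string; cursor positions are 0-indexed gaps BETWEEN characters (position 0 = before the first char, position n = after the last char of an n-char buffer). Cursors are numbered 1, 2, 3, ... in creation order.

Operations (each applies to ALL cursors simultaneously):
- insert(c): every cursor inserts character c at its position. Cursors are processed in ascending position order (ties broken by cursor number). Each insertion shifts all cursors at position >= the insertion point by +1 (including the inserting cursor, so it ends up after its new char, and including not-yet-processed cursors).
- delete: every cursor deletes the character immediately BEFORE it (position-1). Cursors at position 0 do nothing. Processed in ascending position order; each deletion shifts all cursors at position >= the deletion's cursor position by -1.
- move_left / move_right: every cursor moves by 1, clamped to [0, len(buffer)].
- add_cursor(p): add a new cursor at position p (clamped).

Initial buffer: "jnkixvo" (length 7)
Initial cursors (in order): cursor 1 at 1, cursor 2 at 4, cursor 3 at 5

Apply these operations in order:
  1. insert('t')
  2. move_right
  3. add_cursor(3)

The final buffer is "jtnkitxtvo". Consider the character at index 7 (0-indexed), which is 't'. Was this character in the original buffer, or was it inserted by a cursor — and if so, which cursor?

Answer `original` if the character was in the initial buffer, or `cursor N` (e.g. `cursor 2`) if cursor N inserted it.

After op 1 (insert('t')): buffer="jtnkitxtvo" (len 10), cursors c1@2 c2@6 c3@8, authorship .1...2.3..
After op 2 (move_right): buffer="jtnkitxtvo" (len 10), cursors c1@3 c2@7 c3@9, authorship .1...2.3..
After op 3 (add_cursor(3)): buffer="jtnkitxtvo" (len 10), cursors c1@3 c4@3 c2@7 c3@9, authorship .1...2.3..
Authorship (.=original, N=cursor N): . 1 . . . 2 . 3 . .
Index 7: author = 3

Answer: cursor 3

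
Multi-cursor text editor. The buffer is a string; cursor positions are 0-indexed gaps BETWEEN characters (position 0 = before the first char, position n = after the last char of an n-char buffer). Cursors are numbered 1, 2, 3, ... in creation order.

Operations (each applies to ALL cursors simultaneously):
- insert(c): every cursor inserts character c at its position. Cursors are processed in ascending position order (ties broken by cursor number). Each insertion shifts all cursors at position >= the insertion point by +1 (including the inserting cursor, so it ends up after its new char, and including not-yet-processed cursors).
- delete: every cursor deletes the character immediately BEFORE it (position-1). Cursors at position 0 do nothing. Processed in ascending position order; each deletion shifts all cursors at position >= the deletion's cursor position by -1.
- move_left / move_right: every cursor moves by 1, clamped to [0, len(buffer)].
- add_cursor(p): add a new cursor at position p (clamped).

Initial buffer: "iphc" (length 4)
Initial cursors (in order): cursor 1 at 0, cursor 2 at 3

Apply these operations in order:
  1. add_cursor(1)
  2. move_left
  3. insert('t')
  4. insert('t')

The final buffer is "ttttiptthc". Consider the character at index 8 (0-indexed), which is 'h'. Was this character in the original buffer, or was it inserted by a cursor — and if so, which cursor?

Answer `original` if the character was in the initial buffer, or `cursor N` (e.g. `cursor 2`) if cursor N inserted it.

After op 1 (add_cursor(1)): buffer="iphc" (len 4), cursors c1@0 c3@1 c2@3, authorship ....
After op 2 (move_left): buffer="iphc" (len 4), cursors c1@0 c3@0 c2@2, authorship ....
After op 3 (insert('t')): buffer="ttipthc" (len 7), cursors c1@2 c3@2 c2@5, authorship 13..2..
After op 4 (insert('t')): buffer="ttttiptthc" (len 10), cursors c1@4 c3@4 c2@8, authorship 1313..22..
Authorship (.=original, N=cursor N): 1 3 1 3 . . 2 2 . .
Index 8: author = original

Answer: original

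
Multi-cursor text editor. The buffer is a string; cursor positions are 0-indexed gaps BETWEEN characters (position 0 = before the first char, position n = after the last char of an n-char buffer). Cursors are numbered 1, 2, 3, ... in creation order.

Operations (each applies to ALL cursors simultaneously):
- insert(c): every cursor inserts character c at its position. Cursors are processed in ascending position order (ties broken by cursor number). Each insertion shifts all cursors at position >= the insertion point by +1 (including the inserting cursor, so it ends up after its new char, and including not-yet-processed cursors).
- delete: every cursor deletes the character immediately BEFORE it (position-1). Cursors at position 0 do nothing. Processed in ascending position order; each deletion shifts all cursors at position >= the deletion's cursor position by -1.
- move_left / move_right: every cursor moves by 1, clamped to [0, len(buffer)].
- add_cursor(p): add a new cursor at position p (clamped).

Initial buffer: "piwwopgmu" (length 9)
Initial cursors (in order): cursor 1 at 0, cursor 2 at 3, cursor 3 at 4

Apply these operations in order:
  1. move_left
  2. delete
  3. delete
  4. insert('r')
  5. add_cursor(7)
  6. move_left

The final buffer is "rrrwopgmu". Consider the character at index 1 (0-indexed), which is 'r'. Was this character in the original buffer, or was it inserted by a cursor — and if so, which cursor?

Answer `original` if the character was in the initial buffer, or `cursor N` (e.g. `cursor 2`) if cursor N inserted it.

Answer: cursor 2

Derivation:
After op 1 (move_left): buffer="piwwopgmu" (len 9), cursors c1@0 c2@2 c3@3, authorship .........
After op 2 (delete): buffer="pwopgmu" (len 7), cursors c1@0 c2@1 c3@1, authorship .......
After op 3 (delete): buffer="wopgmu" (len 6), cursors c1@0 c2@0 c3@0, authorship ......
After op 4 (insert('r')): buffer="rrrwopgmu" (len 9), cursors c1@3 c2@3 c3@3, authorship 123......
After op 5 (add_cursor(7)): buffer="rrrwopgmu" (len 9), cursors c1@3 c2@3 c3@3 c4@7, authorship 123......
After op 6 (move_left): buffer="rrrwopgmu" (len 9), cursors c1@2 c2@2 c3@2 c4@6, authorship 123......
Authorship (.=original, N=cursor N): 1 2 3 . . . . . .
Index 1: author = 2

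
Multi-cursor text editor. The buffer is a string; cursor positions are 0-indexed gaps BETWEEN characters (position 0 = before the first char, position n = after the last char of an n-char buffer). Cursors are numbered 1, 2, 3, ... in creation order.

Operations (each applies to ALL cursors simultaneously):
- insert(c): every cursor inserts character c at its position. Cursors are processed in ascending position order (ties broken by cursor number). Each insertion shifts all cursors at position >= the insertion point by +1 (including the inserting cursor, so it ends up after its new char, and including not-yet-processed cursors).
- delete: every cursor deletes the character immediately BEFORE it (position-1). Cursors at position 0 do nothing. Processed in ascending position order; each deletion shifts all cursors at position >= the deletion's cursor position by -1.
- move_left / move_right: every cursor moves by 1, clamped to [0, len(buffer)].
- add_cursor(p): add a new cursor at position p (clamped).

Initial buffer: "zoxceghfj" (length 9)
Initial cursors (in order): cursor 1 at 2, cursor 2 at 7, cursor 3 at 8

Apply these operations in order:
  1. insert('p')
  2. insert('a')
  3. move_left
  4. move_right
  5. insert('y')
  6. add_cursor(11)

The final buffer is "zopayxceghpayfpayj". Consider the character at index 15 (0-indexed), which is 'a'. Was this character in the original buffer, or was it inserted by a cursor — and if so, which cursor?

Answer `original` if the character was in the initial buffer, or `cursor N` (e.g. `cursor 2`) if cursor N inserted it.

After op 1 (insert('p')): buffer="zopxceghpfpj" (len 12), cursors c1@3 c2@9 c3@11, authorship ..1.....2.3.
After op 2 (insert('a')): buffer="zopaxceghpafpaj" (len 15), cursors c1@4 c2@11 c3@14, authorship ..11.....22.33.
After op 3 (move_left): buffer="zopaxceghpafpaj" (len 15), cursors c1@3 c2@10 c3@13, authorship ..11.....22.33.
After op 4 (move_right): buffer="zopaxceghpafpaj" (len 15), cursors c1@4 c2@11 c3@14, authorship ..11.....22.33.
After op 5 (insert('y')): buffer="zopayxceghpayfpayj" (len 18), cursors c1@5 c2@13 c3@17, authorship ..111.....222.333.
After op 6 (add_cursor(11)): buffer="zopayxceghpayfpayj" (len 18), cursors c1@5 c4@11 c2@13 c3@17, authorship ..111.....222.333.
Authorship (.=original, N=cursor N): . . 1 1 1 . . . . . 2 2 2 . 3 3 3 .
Index 15: author = 3

Answer: cursor 3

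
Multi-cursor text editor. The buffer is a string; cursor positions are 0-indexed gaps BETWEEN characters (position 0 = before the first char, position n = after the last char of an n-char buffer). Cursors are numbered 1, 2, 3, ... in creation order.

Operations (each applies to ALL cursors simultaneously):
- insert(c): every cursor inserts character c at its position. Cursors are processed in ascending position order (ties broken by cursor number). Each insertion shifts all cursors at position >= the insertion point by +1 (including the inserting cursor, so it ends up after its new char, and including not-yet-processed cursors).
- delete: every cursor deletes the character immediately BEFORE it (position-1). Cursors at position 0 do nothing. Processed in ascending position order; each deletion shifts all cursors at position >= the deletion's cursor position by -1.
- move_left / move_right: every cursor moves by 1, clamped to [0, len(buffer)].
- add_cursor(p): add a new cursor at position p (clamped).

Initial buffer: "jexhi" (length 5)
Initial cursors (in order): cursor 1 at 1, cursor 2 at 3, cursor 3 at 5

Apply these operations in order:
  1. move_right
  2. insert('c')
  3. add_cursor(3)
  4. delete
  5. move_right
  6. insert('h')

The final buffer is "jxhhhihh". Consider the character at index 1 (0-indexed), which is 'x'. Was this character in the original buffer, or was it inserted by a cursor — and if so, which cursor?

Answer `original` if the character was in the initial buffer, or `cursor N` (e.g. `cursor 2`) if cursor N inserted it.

Answer: original

Derivation:
After op 1 (move_right): buffer="jexhi" (len 5), cursors c1@2 c2@4 c3@5, authorship .....
After op 2 (insert('c')): buffer="jecxhcic" (len 8), cursors c1@3 c2@6 c3@8, authorship ..1..2.3
After op 3 (add_cursor(3)): buffer="jecxhcic" (len 8), cursors c1@3 c4@3 c2@6 c3@8, authorship ..1..2.3
After op 4 (delete): buffer="jxhi" (len 4), cursors c1@1 c4@1 c2@3 c3@4, authorship ....
After op 5 (move_right): buffer="jxhi" (len 4), cursors c1@2 c4@2 c2@4 c3@4, authorship ....
After op 6 (insert('h')): buffer="jxhhhihh" (len 8), cursors c1@4 c4@4 c2@8 c3@8, authorship ..14..23
Authorship (.=original, N=cursor N): . . 1 4 . . 2 3
Index 1: author = original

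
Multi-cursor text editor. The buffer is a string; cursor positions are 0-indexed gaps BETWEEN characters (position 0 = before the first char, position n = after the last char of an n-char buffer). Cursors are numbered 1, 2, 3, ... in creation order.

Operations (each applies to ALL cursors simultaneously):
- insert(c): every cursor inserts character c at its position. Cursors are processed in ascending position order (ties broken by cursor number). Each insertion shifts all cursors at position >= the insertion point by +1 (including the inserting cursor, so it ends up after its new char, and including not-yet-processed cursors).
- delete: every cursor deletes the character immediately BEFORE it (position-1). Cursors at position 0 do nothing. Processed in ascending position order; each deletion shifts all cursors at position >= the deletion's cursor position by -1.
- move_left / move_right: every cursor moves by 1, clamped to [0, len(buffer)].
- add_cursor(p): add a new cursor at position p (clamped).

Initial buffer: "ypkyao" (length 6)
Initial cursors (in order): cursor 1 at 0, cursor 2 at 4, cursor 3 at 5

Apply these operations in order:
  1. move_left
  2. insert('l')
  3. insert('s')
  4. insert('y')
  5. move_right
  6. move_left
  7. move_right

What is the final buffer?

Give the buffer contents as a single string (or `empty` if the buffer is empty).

After op 1 (move_left): buffer="ypkyao" (len 6), cursors c1@0 c2@3 c3@4, authorship ......
After op 2 (insert('l')): buffer="lypklylao" (len 9), cursors c1@1 c2@5 c3@7, authorship 1...2.3..
After op 3 (insert('s')): buffer="lsypklsylsao" (len 12), cursors c1@2 c2@7 c3@10, authorship 11...22.33..
After op 4 (insert('y')): buffer="lsyypklsyylsyao" (len 15), cursors c1@3 c2@9 c3@13, authorship 111...222.333..
After op 5 (move_right): buffer="lsyypklsyylsyao" (len 15), cursors c1@4 c2@10 c3@14, authorship 111...222.333..
After op 6 (move_left): buffer="lsyypklsyylsyao" (len 15), cursors c1@3 c2@9 c3@13, authorship 111...222.333..
After op 7 (move_right): buffer="lsyypklsyylsyao" (len 15), cursors c1@4 c2@10 c3@14, authorship 111...222.333..

Answer: lsyypklsyylsyao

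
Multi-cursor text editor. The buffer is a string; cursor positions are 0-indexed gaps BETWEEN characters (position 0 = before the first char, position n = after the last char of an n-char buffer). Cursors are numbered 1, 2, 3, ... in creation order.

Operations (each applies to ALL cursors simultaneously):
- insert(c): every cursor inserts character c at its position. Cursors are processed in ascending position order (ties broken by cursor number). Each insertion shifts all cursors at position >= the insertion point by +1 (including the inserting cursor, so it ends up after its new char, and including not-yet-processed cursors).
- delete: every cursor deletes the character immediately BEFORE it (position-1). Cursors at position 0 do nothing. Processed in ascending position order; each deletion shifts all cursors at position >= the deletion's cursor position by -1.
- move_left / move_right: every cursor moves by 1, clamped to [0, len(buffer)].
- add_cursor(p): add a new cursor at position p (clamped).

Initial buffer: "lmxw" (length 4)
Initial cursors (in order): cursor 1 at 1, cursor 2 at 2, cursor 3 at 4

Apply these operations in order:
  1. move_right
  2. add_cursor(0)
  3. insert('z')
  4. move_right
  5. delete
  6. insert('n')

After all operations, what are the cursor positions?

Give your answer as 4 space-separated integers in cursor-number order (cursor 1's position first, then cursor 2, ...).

Answer: 5 8 8 2

Derivation:
After op 1 (move_right): buffer="lmxw" (len 4), cursors c1@2 c2@3 c3@4, authorship ....
After op 2 (add_cursor(0)): buffer="lmxw" (len 4), cursors c4@0 c1@2 c2@3 c3@4, authorship ....
After op 3 (insert('z')): buffer="zlmzxzwz" (len 8), cursors c4@1 c1@4 c2@6 c3@8, authorship 4..1.2.3
After op 4 (move_right): buffer="zlmzxzwz" (len 8), cursors c4@2 c1@5 c2@7 c3@8, authorship 4..1.2.3
After op 5 (delete): buffer="zmzz" (len 4), cursors c4@1 c1@3 c2@4 c3@4, authorship 4.12
After op 6 (insert('n')): buffer="znmznznn" (len 8), cursors c4@2 c1@5 c2@8 c3@8, authorship 44.11223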